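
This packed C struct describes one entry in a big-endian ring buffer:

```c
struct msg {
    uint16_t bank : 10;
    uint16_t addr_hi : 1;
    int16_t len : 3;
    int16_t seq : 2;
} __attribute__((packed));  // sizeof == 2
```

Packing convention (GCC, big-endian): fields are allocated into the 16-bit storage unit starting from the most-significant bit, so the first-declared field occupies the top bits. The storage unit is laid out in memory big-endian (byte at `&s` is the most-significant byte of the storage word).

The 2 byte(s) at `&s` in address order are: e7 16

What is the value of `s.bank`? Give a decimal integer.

924

[0]=0xe7 [1]=0x16 (big-endian) → word 0xe716
bank [6+:10] = (word>>6) & 0x3ff = 924  ←
addr_hi [5+:1] = (word>>5) & 0x1 = 0
len [2+:3] = (word>>2) & 0x7 = 5
seq [0+:2] = (word>>0) & 0x3 = 2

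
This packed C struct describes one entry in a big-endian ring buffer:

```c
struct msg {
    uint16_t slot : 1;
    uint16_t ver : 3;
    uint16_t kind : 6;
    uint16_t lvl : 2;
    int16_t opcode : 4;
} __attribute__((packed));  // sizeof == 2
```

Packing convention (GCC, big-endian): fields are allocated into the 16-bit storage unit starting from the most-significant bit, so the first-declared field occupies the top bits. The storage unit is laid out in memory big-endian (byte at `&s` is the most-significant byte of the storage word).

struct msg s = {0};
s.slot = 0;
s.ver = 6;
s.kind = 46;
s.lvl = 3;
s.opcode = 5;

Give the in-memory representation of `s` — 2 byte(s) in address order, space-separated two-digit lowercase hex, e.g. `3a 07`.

6b b5

[15+:1] slot=0 & 0x1 = 0x0; word=0x0000
[12+:3] ver=6 & 0x7 = 0x6; word=0x6000
[6+:6] kind=46 & 0x3f = 0x2e; word=0x6b80
[4+:2] lvl=3 & 0x3 = 0x3; word=0x6bb0
[0+:4] opcode=5 & 0xf = 0x5; word=0x6bb5
word = 0x6bb5 → big-endian bytes:
  [0]=0x6b  [1]=0xb5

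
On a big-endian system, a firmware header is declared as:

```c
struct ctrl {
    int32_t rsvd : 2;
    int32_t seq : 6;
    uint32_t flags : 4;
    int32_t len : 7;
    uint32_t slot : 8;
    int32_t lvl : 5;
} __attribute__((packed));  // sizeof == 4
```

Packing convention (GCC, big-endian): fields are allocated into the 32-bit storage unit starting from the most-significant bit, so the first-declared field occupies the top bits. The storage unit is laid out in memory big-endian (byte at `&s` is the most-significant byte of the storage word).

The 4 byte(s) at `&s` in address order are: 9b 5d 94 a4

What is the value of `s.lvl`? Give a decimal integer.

4

[0]=0x9b [1]=0x5d [2]=0x94 [3]=0xa4 (big-endian) → word 0x9b5d94a4
rsvd [30+:2] = (word>>30) & 0x3 = 2
seq [24+:6] = (word>>24) & 0x3f = 27
flags [20+:4] = (word>>20) & 0xf = 5
len [13+:7] = (word>>13) & 0x7f = 108
slot [5+:8] = (word>>5) & 0xff = 165
lvl [0+:5] = (word>>0) & 0x1f = 4  ←
lvl signed 5b, MSB=0: value = 4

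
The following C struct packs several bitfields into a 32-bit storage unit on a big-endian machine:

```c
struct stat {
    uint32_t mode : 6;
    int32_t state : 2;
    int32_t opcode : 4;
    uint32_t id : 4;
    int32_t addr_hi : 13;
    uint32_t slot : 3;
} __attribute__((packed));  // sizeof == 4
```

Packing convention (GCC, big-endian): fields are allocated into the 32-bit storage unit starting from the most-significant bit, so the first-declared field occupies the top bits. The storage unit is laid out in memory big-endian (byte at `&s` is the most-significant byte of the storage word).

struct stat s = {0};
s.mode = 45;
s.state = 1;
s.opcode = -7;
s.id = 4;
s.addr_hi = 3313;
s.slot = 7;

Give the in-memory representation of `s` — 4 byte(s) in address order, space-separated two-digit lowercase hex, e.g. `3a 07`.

b5 94 67 8f

[26+:6] mode=45 & 0x3f = 0x2d; word=0xb4000000
[24+:2] state=1 & 0x3 = 0x1; word=0xb5000000
[20+:4] opcode=-7 & 0xf = 0x9; word=0xb5900000
[16+:4] id=4 & 0xf = 0x4; word=0xb5940000
[3+:13] addr_hi=3313 & 0x1fff = 0xcf1; word=0xb5946788
[0+:3] slot=7 & 0x7 = 0x7; word=0xb594678f
word = 0xb594678f → big-endian bytes:
  [0]=0xb5  [1]=0x94  [2]=0x67  [3]=0x8f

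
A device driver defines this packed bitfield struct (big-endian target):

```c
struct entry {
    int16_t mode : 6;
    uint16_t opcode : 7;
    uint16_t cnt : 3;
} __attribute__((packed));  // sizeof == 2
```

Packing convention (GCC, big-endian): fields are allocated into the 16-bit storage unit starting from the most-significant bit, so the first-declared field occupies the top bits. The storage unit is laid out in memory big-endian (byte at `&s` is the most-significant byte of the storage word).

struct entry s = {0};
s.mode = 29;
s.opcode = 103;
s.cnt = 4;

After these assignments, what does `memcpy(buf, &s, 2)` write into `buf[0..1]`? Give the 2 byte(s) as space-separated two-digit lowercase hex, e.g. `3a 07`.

77 3c

mode (6b) val=29 bits=0x1d at bit 10: 0x7400
opcode (7b) val=103 bits=0x67 at bit 3: 0x7738
cnt (3b) val=4 bits=0x4 at bit 0: 0x773c
word = 0x773c → big-endian bytes:
  [0]=0x77  [1]=0x3c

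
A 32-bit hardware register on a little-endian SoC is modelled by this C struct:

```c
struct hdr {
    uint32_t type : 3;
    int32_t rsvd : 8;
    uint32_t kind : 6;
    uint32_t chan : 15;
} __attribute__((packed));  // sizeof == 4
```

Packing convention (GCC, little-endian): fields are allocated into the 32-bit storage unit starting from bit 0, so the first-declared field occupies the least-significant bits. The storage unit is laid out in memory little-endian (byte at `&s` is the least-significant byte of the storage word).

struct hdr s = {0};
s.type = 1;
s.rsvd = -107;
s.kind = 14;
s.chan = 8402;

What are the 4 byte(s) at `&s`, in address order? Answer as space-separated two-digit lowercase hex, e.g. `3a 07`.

type:3 = 1 → 0x1 << 0 → word 0x00000001
rsvd:8 = -107 → 0x95 << 3 → word 0x000004a9
kind:6 = 14 → 0xe << 11 → word 0x000074a9
chan:15 = 8402 → 0x20d2 << 17 → word 0x41a474a9
word = 0x41a474a9 → little-endian bytes:
  [0]=0xa9  [1]=0x74  [2]=0xa4  [3]=0x41

a9 74 a4 41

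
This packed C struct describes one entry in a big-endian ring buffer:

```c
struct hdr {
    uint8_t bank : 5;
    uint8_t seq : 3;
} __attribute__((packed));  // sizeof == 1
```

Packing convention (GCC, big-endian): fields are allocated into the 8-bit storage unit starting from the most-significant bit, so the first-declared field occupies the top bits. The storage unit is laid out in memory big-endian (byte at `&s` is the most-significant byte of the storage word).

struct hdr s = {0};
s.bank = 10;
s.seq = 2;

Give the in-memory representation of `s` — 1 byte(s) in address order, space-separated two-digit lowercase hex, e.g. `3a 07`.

bank (5b) val=10 bits=0xa at bit 3: 0x50
seq (3b) val=2 bits=0x2 at bit 0: 0x52
word = 0x52 → big-endian bytes:
  [0]=0x52

52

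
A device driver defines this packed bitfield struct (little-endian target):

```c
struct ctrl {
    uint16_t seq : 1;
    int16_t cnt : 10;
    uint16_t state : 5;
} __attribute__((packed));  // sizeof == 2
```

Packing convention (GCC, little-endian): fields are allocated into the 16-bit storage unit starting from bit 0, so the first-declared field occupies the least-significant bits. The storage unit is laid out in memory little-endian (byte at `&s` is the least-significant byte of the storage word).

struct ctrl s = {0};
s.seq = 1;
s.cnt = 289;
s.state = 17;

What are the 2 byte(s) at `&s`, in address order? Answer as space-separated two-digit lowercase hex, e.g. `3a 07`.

43 8a

seq:1 = 1 → 0x1 << 0 → word 0x0001
cnt:10 = 289 → 0x121 << 1 → word 0x0243
state:5 = 17 → 0x11 << 11 → word 0x8a43
word = 0x8a43 → little-endian bytes:
  [0]=0x43  [1]=0x8a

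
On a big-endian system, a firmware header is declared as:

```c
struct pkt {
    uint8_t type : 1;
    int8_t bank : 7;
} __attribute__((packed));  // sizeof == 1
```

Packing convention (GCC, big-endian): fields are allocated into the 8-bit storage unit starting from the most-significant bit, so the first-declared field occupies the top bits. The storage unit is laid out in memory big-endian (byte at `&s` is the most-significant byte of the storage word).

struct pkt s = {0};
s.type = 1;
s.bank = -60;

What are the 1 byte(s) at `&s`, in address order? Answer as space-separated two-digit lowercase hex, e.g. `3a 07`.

type:1 = 1 → 0x1 << 7 → word 0x80
bank:7 = -60 → 0x44 << 0 → word 0xc4
word = 0xc4 → big-endian bytes:
  [0]=0xc4

c4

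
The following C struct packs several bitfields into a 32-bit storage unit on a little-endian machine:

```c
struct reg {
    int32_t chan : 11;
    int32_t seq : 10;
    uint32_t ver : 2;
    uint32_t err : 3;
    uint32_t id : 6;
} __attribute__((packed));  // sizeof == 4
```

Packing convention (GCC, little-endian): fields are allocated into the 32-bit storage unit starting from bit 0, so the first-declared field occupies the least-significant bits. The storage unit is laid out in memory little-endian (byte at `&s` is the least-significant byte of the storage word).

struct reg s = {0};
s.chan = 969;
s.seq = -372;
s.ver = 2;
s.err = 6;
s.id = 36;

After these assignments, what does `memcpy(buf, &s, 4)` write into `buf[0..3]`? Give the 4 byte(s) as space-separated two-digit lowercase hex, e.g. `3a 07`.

chan (11b) val=969 bits=0x3c9 at bit 0: 0x000003c9
seq (10b) val=-372 bits=0x28c at bit 11: 0x001463c9
ver (2b) val=2 bits=0x2 at bit 21: 0x005463c9
err (3b) val=6 bits=0x6 at bit 23: 0x035463c9
id (6b) val=36 bits=0x24 at bit 26: 0x935463c9
word = 0x935463c9 → little-endian bytes:
  [0]=0xc9  [1]=0x63  [2]=0x54  [3]=0x93

c9 63 54 93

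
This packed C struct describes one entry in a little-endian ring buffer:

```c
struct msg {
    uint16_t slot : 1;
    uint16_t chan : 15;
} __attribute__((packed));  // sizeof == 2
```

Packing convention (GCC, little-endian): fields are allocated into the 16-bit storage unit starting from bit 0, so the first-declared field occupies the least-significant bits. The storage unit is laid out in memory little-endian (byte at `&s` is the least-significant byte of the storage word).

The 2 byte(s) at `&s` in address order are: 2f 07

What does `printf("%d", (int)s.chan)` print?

[0]=0x2f [1]=0x07 (little-endian) → word 0x072f
slot [0+:1] = (word>>0) & 0x1 = 1
chan [1+:15] = (word>>1) & 0x7fff = 919  ←

919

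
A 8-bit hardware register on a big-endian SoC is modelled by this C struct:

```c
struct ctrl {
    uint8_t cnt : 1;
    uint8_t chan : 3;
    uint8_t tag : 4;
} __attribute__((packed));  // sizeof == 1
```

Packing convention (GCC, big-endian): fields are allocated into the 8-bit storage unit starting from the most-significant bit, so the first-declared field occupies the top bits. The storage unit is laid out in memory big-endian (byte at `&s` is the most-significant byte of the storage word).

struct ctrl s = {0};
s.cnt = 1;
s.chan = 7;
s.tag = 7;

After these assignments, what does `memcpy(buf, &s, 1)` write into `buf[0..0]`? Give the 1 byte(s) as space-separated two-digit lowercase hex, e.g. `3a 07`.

[7+:1] cnt=1 & 0x1 = 0x1; word=0x80
[4+:3] chan=7 & 0x7 = 0x7; word=0xf0
[0+:4] tag=7 & 0xf = 0x7; word=0xf7
word = 0xf7 → big-endian bytes:
  [0]=0xf7

f7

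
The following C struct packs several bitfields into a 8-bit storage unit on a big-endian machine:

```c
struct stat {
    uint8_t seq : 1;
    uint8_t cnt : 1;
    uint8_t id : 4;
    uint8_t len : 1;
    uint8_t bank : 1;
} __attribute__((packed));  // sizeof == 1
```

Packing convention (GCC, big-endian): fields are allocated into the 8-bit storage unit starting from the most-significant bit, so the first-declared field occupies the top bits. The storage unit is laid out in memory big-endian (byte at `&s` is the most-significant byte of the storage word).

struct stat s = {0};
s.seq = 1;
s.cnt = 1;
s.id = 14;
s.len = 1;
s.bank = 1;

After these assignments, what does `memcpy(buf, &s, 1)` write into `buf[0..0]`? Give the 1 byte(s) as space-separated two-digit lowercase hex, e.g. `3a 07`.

[7+:1] seq=1 & 0x1 = 0x1; word=0x80
[6+:1] cnt=1 & 0x1 = 0x1; word=0xc0
[2+:4] id=14 & 0xf = 0xe; word=0xf8
[1+:1] len=1 & 0x1 = 0x1; word=0xfa
[0+:1] bank=1 & 0x1 = 0x1; word=0xfb
word = 0xfb → big-endian bytes:
  [0]=0xfb

fb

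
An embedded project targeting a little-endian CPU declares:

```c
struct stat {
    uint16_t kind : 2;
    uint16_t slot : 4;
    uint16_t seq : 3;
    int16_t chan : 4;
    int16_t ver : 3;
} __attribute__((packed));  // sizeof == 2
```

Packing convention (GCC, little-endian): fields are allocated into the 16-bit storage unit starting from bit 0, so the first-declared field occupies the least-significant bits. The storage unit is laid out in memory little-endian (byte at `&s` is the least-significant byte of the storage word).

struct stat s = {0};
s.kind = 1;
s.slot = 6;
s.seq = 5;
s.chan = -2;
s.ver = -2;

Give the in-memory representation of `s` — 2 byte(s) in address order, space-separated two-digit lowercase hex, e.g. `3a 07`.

59 dd

[0+:2] kind=1 & 0x3 = 0x1; word=0x0001
[2+:4] slot=6 & 0xf = 0x6; word=0x0019
[6+:3] seq=5 & 0x7 = 0x5; word=0x0159
[9+:4] chan=-2 & 0xf = 0xe; word=0x1d59
[13+:3] ver=-2 & 0x7 = 0x6; word=0xdd59
word = 0xdd59 → little-endian bytes:
  [0]=0x59  [1]=0xdd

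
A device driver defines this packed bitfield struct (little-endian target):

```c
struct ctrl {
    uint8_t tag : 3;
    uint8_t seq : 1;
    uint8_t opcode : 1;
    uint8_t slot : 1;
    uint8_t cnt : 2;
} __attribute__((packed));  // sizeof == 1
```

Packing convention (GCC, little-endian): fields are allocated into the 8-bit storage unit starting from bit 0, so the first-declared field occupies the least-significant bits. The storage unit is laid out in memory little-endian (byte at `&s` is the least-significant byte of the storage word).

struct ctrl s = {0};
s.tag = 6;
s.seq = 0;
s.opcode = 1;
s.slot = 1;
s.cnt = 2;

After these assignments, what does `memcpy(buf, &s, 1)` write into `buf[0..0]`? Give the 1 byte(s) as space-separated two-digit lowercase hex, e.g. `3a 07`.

[0+:3] tag=6 & 0x7 = 0x6; word=0x06
[3+:1] seq=0 & 0x1 = 0x0; word=0x06
[4+:1] opcode=1 & 0x1 = 0x1; word=0x16
[5+:1] slot=1 & 0x1 = 0x1; word=0x36
[6+:2] cnt=2 & 0x3 = 0x2; word=0xb6
word = 0xb6 → little-endian bytes:
  [0]=0xb6

b6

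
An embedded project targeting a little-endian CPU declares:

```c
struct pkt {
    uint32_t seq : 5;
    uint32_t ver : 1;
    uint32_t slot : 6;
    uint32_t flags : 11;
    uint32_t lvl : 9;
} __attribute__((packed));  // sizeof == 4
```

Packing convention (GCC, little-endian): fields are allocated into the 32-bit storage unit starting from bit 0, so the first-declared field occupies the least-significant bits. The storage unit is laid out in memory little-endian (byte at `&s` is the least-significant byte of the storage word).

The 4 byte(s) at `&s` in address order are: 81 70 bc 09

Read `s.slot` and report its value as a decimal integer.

2

[0]=0x81 [1]=0x70 [2]=0xbc [3]=0x09 (little-endian) → word 0x09bc7081
seq [0+:5] = (word>>0) & 0x1f = 1
ver [5+:1] = (word>>5) & 0x1 = 0
slot [6+:6] = (word>>6) & 0x3f = 2  ←
flags [12+:11] = (word>>12) & 0x7ff = 967
lvl [23+:9] = (word>>23) & 0x1ff = 19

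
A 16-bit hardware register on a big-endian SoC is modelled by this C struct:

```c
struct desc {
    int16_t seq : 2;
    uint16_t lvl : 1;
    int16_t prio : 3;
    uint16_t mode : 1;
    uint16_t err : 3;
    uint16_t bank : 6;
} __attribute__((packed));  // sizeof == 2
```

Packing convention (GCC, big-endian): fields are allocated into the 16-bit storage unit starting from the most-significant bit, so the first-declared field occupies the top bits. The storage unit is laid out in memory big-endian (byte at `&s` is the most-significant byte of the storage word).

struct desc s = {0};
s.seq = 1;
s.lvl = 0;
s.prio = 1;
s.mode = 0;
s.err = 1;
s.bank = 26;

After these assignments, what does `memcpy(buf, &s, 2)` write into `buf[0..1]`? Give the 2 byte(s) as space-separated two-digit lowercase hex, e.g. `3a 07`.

44 5a

seq (2b) val=1 bits=0x1 at bit 14: 0x4000
lvl (1b) val=0 bits=0x0 at bit 13: 0x4000
prio (3b) val=1 bits=0x1 at bit 10: 0x4400
mode (1b) val=0 bits=0x0 at bit 9: 0x4400
err (3b) val=1 bits=0x1 at bit 6: 0x4440
bank (6b) val=26 bits=0x1a at bit 0: 0x445a
word = 0x445a → big-endian bytes:
  [0]=0x44  [1]=0x5a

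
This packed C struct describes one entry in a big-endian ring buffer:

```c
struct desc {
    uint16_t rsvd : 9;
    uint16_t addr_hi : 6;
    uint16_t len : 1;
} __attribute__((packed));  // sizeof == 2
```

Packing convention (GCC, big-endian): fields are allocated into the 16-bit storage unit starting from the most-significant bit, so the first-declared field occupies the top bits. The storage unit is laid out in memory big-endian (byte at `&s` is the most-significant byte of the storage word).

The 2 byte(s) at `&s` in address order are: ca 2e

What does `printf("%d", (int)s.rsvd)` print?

404

[0]=0xca [1]=0x2e (big-endian) → word 0xca2e
rsvd:9 @ bit 7 → (0xca2e>>7)&0x1ff = 0x194  ←
addr_hi:6 @ bit 1 → (0xca2e>>1)&0x3f = 0x17
len:1 @ bit 0 → (0xca2e>>0)&0x1 = 0x0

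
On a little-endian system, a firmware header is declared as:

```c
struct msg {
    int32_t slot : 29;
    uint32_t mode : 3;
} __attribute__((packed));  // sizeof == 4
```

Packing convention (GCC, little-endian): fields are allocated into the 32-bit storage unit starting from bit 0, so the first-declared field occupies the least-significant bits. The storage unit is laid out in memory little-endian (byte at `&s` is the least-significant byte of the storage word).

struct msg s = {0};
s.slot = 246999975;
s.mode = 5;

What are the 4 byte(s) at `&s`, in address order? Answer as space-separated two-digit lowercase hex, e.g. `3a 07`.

[0+:29] slot=246999975 & 0x1fffffff = 0xeb8eba7; word=0x0eb8eba7
[29+:3] mode=5 & 0x7 = 0x5; word=0xaeb8eba7
word = 0xaeb8eba7 → little-endian bytes:
  [0]=0xa7  [1]=0xeb  [2]=0xb8  [3]=0xae

a7 eb b8 ae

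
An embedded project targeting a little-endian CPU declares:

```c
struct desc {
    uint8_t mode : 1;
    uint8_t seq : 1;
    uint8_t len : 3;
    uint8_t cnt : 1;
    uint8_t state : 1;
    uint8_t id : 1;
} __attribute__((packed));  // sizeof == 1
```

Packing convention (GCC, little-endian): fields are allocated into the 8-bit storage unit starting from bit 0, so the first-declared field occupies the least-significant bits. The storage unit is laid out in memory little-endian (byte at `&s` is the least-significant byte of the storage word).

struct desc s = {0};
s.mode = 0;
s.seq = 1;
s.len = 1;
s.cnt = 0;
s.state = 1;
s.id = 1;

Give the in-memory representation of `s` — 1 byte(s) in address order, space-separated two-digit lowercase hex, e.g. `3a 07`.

mode (1b) val=0 bits=0x0 at bit 0: 0x00
seq (1b) val=1 bits=0x1 at bit 1: 0x02
len (3b) val=1 bits=0x1 at bit 2: 0x06
cnt (1b) val=0 bits=0x0 at bit 5: 0x06
state (1b) val=1 bits=0x1 at bit 6: 0x46
id (1b) val=1 bits=0x1 at bit 7: 0xc6
word = 0xc6 → little-endian bytes:
  [0]=0xc6

c6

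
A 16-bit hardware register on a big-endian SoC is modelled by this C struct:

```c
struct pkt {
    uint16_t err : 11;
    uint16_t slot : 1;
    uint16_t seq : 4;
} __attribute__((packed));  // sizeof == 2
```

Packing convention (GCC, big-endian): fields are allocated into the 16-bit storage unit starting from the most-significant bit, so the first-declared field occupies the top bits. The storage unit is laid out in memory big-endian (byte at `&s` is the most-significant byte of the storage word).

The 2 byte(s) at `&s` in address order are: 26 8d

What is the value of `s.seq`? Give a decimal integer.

13

[0]=0x26 [1]=0x8d (big-endian) → word 0x268d
err:11 @ bit 5 → (0x268d>>5)&0x7ff = 0x134
slot:1 @ bit 4 → (0x268d>>4)&0x1 = 0x0
seq:4 @ bit 0 → (0x268d>>0)&0xf = 0xd  ←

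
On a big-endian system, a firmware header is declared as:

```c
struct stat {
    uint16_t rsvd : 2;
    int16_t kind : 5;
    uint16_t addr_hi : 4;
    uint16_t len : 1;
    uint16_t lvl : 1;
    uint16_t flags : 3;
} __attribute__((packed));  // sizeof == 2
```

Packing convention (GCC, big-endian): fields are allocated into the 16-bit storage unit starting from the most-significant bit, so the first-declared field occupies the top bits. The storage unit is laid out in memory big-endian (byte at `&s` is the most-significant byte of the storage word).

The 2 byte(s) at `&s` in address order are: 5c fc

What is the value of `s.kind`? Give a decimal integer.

14

[0]=0x5c [1]=0xfc (big-endian) → word 0x5cfc
rsvd [14+:2] = (word>>14) & 0x3 = 1
kind [9+:5] = (word>>9) & 0x1f = 14  ←
addr_hi [5+:4] = (word>>5) & 0xf = 7
len [4+:1] = (word>>4) & 0x1 = 1
lvl [3+:1] = (word>>3) & 0x1 = 1
flags [0+:3] = (word>>0) & 0x7 = 4
kind signed 5b, MSB=0: value = 14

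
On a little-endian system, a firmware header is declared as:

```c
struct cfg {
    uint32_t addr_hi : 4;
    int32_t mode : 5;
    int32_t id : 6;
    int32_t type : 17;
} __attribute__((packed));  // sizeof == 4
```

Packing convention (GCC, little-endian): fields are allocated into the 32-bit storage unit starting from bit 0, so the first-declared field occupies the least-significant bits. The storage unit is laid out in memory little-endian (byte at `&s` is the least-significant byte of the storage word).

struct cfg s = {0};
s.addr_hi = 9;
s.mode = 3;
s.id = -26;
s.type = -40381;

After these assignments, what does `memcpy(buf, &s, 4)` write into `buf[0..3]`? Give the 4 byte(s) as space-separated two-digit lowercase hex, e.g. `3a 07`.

39 cc 21 b1

addr_hi (4b) val=9 bits=0x9 at bit 0: 0x00000009
mode (5b) val=3 bits=0x3 at bit 4: 0x00000039
id (6b) val=-26 bits=0x26 at bit 9: 0x00004c39
type (17b) val=-40381 bits=0x16243 at bit 15: 0xb121cc39
word = 0xb121cc39 → little-endian bytes:
  [0]=0x39  [1]=0xcc  [2]=0x21  [3]=0xb1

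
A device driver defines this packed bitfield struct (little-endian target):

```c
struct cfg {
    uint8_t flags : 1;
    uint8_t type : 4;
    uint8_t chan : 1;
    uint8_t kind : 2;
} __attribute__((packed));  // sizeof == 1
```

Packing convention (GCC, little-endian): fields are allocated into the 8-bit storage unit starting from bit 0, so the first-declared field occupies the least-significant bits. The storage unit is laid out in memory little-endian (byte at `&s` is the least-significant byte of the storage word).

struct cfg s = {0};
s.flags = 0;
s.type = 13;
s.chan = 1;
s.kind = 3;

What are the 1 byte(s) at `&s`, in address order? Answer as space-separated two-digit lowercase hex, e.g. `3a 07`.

fa

[0+:1] flags=0 & 0x1 = 0x0; word=0x00
[1+:4] type=13 & 0xf = 0xd; word=0x1a
[5+:1] chan=1 & 0x1 = 0x1; word=0x3a
[6+:2] kind=3 & 0x3 = 0x3; word=0xfa
word = 0xfa → little-endian bytes:
  [0]=0xfa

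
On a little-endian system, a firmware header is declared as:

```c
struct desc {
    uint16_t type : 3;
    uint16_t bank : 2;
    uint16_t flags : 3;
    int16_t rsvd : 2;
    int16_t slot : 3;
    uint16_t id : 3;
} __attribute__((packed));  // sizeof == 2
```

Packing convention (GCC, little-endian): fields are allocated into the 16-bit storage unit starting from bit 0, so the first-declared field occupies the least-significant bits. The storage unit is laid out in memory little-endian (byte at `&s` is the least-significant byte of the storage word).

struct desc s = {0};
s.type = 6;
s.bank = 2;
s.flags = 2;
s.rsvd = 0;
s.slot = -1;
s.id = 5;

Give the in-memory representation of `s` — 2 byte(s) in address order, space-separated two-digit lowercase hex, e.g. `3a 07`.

type (3b) val=6 bits=0x6 at bit 0: 0x0006
bank (2b) val=2 bits=0x2 at bit 3: 0x0016
flags (3b) val=2 bits=0x2 at bit 5: 0x0056
rsvd (2b) val=0 bits=0x0 at bit 8: 0x0056
slot (3b) val=-1 bits=0x7 at bit 10: 0x1c56
id (3b) val=5 bits=0x5 at bit 13: 0xbc56
word = 0xbc56 → little-endian bytes:
  [0]=0x56  [1]=0xbc

56 bc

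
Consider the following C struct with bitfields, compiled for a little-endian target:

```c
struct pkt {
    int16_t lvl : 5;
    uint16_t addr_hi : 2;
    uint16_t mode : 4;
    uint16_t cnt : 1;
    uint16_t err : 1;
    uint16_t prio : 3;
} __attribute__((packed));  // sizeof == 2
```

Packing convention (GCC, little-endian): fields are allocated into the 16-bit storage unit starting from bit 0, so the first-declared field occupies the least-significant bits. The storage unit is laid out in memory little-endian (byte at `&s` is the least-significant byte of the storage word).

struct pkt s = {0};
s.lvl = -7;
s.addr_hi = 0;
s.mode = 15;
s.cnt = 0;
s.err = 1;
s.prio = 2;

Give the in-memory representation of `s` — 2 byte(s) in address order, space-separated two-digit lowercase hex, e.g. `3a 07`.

99 57

lvl:5 = -7 → 0x19 << 0 → word 0x0019
addr_hi:2 = 0 → 0x0 << 5 → word 0x0019
mode:4 = 15 → 0xf << 7 → word 0x0799
cnt:1 = 0 → 0x0 << 11 → word 0x0799
err:1 = 1 → 0x1 << 12 → word 0x1799
prio:3 = 2 → 0x2 << 13 → word 0x5799
word = 0x5799 → little-endian bytes:
  [0]=0x99  [1]=0x57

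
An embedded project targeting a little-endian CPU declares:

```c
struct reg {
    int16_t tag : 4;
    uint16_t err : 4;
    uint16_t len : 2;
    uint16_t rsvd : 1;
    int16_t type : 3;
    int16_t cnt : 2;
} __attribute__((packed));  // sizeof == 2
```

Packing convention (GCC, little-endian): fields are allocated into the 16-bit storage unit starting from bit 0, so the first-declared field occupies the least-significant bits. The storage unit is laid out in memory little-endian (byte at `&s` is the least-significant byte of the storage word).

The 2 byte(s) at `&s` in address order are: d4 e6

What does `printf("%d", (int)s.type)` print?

-4

[0]=0xd4 [1]=0xe6 (little-endian) → word 0xe6d4
tag [0+:4] = (word>>0) & 0xf = 4
err [4+:4] = (word>>4) & 0xf = 13
len [8+:2] = (word>>8) & 0x3 = 2
rsvd [10+:1] = (word>>10) & 0x1 = 1
type [11+:3] = (word>>11) & 0x7 = 4  ←
cnt [14+:2] = (word>>14) & 0x3 = 3
type signed 3b, MSB=1: 4 - 8 = -4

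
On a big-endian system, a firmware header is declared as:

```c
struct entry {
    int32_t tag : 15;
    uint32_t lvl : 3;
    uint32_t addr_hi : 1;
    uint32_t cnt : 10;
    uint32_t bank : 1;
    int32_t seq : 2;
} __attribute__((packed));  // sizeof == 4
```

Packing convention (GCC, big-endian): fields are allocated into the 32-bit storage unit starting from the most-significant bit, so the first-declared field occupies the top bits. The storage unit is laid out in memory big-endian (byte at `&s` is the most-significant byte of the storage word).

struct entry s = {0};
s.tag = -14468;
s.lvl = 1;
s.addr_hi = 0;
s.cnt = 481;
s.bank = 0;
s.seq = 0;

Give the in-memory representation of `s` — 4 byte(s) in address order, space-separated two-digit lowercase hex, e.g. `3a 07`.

[17+:15] tag=-14468 & 0x7fff = 0x477c; word=0x8ef80000
[14+:3] lvl=1 & 0x7 = 0x1; word=0x8ef84000
[13+:1] addr_hi=0 & 0x1 = 0x0; word=0x8ef84000
[3+:10] cnt=481 & 0x3ff = 0x1e1; word=0x8ef84f08
[2+:1] bank=0 & 0x1 = 0x0; word=0x8ef84f08
[0+:2] seq=0 & 0x3 = 0x0; word=0x8ef84f08
word = 0x8ef84f08 → big-endian bytes:
  [0]=0x8e  [1]=0xf8  [2]=0x4f  [3]=0x08

8e f8 4f 08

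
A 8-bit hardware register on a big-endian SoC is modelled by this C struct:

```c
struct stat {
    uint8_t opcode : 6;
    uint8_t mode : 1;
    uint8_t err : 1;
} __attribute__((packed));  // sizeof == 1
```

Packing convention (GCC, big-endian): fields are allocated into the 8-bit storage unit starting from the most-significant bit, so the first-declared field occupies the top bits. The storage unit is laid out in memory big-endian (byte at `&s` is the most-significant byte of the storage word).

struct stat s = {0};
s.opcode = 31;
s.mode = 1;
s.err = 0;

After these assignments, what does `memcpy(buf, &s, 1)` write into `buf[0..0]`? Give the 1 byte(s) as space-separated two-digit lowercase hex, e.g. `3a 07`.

opcode (6b) val=31 bits=0x1f at bit 2: 0x7c
mode (1b) val=1 bits=0x1 at bit 1: 0x7e
err (1b) val=0 bits=0x0 at bit 0: 0x7e
word = 0x7e → big-endian bytes:
  [0]=0x7e

7e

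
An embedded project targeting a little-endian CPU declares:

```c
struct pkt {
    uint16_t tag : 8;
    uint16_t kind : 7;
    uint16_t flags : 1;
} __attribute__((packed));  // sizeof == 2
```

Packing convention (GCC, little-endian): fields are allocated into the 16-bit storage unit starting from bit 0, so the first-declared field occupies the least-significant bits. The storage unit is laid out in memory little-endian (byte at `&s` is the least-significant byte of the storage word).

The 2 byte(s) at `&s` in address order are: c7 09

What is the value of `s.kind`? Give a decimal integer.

9

[0]=0xc7 [1]=0x09 (little-endian) → word 0x09c7
tag:8 @ bit 0 → (0x09c7>>0)&0xff = 0xc7
kind:7 @ bit 8 → (0x09c7>>8)&0x7f = 0x9  ←
flags:1 @ bit 15 → (0x09c7>>15)&0x1 = 0x0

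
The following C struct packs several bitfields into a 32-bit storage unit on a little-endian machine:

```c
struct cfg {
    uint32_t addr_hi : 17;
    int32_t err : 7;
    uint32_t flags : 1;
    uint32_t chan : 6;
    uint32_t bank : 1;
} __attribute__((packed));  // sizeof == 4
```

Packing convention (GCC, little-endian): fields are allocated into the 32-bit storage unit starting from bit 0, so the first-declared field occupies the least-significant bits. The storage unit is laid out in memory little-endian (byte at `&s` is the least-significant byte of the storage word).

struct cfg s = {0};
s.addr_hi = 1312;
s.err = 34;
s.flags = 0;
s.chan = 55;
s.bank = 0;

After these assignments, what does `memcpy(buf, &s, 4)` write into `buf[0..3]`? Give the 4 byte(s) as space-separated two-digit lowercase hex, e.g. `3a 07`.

[0+:17] addr_hi=1312 & 0x1ffff = 0x520; word=0x00000520
[17+:7] err=34 & 0x7f = 0x22; word=0x00440520
[24+:1] flags=0 & 0x1 = 0x0; word=0x00440520
[25+:6] chan=55 & 0x3f = 0x37; word=0x6e440520
[31+:1] bank=0 & 0x1 = 0x0; word=0x6e440520
word = 0x6e440520 → little-endian bytes:
  [0]=0x20  [1]=0x05  [2]=0x44  [3]=0x6e

20 05 44 6e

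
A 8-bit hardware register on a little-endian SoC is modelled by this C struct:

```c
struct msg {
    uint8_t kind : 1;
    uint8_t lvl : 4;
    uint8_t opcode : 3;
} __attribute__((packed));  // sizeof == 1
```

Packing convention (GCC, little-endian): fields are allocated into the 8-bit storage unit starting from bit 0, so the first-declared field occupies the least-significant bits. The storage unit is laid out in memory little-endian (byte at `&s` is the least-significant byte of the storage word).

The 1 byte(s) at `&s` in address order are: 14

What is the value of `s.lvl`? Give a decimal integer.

10

[0]=0x14 (little-endian) → word 0x14
kind [0+:1] = (word>>0) & 0x1 = 0
lvl [1+:4] = (word>>1) & 0xf = 10  ←
opcode [5+:3] = (word>>5) & 0x7 = 0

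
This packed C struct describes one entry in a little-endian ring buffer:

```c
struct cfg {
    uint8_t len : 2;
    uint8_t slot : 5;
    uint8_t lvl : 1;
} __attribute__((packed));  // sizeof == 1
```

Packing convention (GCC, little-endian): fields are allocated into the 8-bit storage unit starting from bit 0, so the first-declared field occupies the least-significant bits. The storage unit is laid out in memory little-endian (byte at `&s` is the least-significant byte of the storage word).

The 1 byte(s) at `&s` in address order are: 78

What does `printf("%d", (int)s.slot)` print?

30

[0]=0x78 (little-endian) → word 0x78
len [0+:2] = (word>>0) & 0x3 = 0
slot [2+:5] = (word>>2) & 0x1f = 30  ←
lvl [7+:1] = (word>>7) & 0x1 = 0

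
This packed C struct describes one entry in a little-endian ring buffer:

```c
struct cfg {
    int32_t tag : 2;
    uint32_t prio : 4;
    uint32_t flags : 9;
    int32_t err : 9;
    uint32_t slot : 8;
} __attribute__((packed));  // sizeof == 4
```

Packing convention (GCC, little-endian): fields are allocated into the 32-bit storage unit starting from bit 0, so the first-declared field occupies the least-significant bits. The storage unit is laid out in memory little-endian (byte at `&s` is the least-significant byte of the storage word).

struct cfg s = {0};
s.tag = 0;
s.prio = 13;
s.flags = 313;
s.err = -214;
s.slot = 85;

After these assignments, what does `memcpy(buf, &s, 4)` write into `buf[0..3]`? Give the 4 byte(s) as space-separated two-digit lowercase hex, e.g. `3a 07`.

tag (2b) val=0 bits=0x0 at bit 0: 0x00000000
prio (4b) val=13 bits=0xd at bit 2: 0x00000034
flags (9b) val=313 bits=0x139 at bit 6: 0x00004e74
err (9b) val=-214 bits=0x12a at bit 15: 0x00954e74
slot (8b) val=85 bits=0x55 at bit 24: 0x55954e74
word = 0x55954e74 → little-endian bytes:
  [0]=0x74  [1]=0x4e  [2]=0x95  [3]=0x55

74 4e 95 55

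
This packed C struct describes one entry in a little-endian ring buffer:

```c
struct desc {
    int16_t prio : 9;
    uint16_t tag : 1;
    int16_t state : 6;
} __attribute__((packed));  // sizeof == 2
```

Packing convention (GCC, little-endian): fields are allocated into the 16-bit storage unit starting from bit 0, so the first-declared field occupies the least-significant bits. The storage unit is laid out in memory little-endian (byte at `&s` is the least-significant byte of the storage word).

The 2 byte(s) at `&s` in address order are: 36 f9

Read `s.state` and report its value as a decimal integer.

-2

[0]=0x36 [1]=0xf9 (little-endian) → word 0xf936
prio:9 @ bit 0 → (0xf936>>0)&0x1ff = 0x136
tag:1 @ bit 9 → (0xf936>>9)&0x1 = 0x0
state:6 @ bit 10 → (0xf936>>10)&0x3f = 0x3e  ←
state signed 6b, MSB=1: 62 - 64 = -2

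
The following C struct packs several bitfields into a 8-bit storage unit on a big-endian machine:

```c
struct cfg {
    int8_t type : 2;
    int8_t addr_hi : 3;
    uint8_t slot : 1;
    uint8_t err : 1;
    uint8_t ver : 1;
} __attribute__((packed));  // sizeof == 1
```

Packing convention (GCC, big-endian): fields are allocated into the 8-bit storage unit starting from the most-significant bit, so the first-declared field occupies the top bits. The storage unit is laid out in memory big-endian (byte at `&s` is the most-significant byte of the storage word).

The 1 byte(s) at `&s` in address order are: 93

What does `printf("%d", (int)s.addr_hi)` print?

2

[0]=0x93 (big-endian) → word 0x93
type:2 @ bit 6 → (0x93>>6)&0x3 = 0x2
addr_hi:3 @ bit 3 → (0x93>>3)&0x7 = 0x2  ←
slot:1 @ bit 2 → (0x93>>2)&0x1 = 0x0
err:1 @ bit 1 → (0x93>>1)&0x1 = 0x1
ver:1 @ bit 0 → (0x93>>0)&0x1 = 0x1
addr_hi signed 3b, MSB=0: value = 2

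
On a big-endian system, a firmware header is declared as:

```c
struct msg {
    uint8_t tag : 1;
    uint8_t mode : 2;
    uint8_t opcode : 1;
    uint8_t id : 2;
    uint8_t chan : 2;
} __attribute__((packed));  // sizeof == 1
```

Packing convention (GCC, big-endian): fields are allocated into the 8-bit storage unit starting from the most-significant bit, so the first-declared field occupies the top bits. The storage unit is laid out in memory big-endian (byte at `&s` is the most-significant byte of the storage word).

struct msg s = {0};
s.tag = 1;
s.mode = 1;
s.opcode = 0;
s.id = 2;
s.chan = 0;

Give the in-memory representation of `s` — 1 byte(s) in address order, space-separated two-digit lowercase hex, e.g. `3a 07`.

tag:1 = 1 → 0x1 << 7 → word 0x80
mode:2 = 1 → 0x1 << 5 → word 0xa0
opcode:1 = 0 → 0x0 << 4 → word 0xa0
id:2 = 2 → 0x2 << 2 → word 0xa8
chan:2 = 0 → 0x0 << 0 → word 0xa8
word = 0xa8 → big-endian bytes:
  [0]=0xa8

a8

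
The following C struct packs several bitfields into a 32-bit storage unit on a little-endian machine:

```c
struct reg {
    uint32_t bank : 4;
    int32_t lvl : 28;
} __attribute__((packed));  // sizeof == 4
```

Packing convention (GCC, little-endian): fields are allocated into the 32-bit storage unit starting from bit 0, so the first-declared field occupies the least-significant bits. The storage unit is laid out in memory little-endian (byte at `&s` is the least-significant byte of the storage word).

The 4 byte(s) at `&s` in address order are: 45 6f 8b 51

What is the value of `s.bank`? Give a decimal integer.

5

[0]=0x45 [1]=0x6f [2]=0x8b [3]=0x51 (little-endian) → word 0x518b6f45
bank:4 @ bit 0 → (0x518b6f45>>0)&0xf = 0x5  ←
lvl:28 @ bit 4 → (0x518b6f45>>4)&0xfffffff = 0x518b6f4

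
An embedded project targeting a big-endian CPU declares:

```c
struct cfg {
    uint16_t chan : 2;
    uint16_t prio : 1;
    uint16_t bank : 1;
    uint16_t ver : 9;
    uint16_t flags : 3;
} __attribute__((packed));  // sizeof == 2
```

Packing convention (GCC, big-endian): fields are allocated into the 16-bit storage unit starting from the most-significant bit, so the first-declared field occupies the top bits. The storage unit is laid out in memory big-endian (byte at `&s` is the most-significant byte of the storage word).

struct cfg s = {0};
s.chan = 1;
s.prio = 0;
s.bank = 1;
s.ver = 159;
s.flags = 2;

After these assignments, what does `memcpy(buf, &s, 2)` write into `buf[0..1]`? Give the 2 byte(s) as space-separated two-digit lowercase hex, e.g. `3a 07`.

54 fa

[14+:2] chan=1 & 0x3 = 0x1; word=0x4000
[13+:1] prio=0 & 0x1 = 0x0; word=0x4000
[12+:1] bank=1 & 0x1 = 0x1; word=0x5000
[3+:9] ver=159 & 0x1ff = 0x9f; word=0x54f8
[0+:3] flags=2 & 0x7 = 0x2; word=0x54fa
word = 0x54fa → big-endian bytes:
  [0]=0x54  [1]=0xfa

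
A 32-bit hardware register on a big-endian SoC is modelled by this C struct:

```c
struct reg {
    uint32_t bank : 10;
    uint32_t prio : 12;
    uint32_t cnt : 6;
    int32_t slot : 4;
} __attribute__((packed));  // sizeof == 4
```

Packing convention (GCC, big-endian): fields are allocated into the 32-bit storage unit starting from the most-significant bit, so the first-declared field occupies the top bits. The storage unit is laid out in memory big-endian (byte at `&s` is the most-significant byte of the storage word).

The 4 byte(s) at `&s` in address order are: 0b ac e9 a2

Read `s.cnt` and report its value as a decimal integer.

26

[0]=0x0b [1]=0xac [2]=0xe9 [3]=0xa2 (big-endian) → word 0x0bace9a2
bank [22+:10] = (word>>22) & 0x3ff = 46
prio [10+:12] = (word>>10) & 0xfff = 2874
cnt [4+:6] = (word>>4) & 0x3f = 26  ←
slot [0+:4] = (word>>0) & 0xf = 2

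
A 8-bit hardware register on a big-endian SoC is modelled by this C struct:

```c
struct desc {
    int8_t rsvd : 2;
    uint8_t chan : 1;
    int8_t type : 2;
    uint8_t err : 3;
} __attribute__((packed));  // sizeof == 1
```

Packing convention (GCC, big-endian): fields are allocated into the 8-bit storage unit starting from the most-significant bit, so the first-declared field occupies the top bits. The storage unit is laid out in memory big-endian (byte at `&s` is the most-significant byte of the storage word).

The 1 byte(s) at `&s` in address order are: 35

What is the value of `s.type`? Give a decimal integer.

-2

[0]=0x35 (big-endian) → word 0x35
rsvd [6+:2] = (word>>6) & 0x3 = 0
chan [5+:1] = (word>>5) & 0x1 = 1
type [3+:2] = (word>>3) & 0x3 = 2  ←
err [0+:3] = (word>>0) & 0x7 = 5
type signed 2b, MSB=1: 2 - 4 = -2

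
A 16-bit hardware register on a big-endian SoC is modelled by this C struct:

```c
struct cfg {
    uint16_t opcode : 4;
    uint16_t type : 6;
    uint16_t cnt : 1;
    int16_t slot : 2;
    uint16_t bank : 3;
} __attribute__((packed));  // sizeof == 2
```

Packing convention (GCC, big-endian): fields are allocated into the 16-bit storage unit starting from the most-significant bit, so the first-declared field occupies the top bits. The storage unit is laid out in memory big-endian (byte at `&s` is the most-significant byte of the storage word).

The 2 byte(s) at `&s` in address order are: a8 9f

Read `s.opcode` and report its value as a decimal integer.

[0]=0xa8 [1]=0x9f (big-endian) → word 0xa89f
opcode [12+:4] = (word>>12) & 0xf = 10  ←
type [6+:6] = (word>>6) & 0x3f = 34
cnt [5+:1] = (word>>5) & 0x1 = 0
slot [3+:2] = (word>>3) & 0x3 = 3
bank [0+:3] = (word>>0) & 0x7 = 7

10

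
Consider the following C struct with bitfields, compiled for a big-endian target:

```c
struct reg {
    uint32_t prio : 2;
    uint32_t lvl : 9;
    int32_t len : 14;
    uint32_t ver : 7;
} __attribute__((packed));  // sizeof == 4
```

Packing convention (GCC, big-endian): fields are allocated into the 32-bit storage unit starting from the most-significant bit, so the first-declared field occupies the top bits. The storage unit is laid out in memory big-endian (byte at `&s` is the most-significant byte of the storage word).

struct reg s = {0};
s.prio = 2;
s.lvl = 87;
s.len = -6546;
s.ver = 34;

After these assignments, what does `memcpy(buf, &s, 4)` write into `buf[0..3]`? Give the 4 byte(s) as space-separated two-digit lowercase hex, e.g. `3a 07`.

8a f3 37 22

prio (2b) val=2 bits=0x2 at bit 30: 0x80000000
lvl (9b) val=87 bits=0x57 at bit 21: 0x8ae00000
len (14b) val=-6546 bits=0x266e at bit 7: 0x8af33700
ver (7b) val=34 bits=0x22 at bit 0: 0x8af33722
word = 0x8af33722 → big-endian bytes:
  [0]=0x8a  [1]=0xf3  [2]=0x37  [3]=0x22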